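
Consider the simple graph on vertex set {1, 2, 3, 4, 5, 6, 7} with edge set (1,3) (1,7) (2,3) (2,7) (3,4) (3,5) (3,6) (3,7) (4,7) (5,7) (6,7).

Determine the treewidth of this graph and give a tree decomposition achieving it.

Treewidth 2.
Bags: B1 = {2, 3, 7}  B2 = {1, 3, 7}  B3 = {3, 4, 7}  B4 = {3, 6, 7}  B5 = {3, 5, 7}
Tree: B1–B2, B2–B3, B3–B4, B1–B5

Every bag has size at most 3, so the width is 3 − 1 = 2 and tw(G) ≤ 2. On the other hand G contains the 3-clique {1, 3, 7}. A clique must lie in a single bag of any decomposition, so no decomposition can have width below 2. The upper and lower bounds meet at 2, so that is the treewidth.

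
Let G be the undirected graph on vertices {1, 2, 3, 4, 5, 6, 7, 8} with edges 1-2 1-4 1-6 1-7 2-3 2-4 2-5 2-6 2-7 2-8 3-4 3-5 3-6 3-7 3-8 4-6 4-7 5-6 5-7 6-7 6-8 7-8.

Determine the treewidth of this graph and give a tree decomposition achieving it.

Treewidth 4.
One such decomposition:
Bags: B1 = {2, 3, 4, 6, 7}  B2 = {2, 3, 6, 7, 8}  B3 = {2, 3, 5, 6, 7}  B4 = {1, 2, 4, 6, 7}
Tree: B1–B2, B1–B3, B1–B4

Each bag holds 5 vertices, so the decomposition has width 4, which upper-bounds the treewidth. Conversely, {1, 2, 4, 6, 7} is a clique of size 5, and the vertices of any clique must share a bag in every tree decomposition; so some bag has ≥ 5 vertices and tw(G) ≥ 4. Hence tw(G) = 4 exactly.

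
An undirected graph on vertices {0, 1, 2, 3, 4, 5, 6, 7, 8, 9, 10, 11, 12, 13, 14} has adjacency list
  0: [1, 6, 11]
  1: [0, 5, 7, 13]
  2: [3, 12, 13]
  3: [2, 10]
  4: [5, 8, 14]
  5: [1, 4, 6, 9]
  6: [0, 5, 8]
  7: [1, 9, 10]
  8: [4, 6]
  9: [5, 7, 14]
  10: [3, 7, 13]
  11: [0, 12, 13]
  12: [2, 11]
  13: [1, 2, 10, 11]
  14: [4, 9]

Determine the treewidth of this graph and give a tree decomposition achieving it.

Treewidth 3.
Bags: B1 = {2, 3, 11, 12}  B2 = {2, 3, 11, 13}  B3 = {3, 10, 11, 13}  B4 = {0, 10, 11, 13}  B5 = {0, 1, 10, 13}  B6 = {0, 1, 7, 10}  B7 = {0, 1, 6, 7}  B8 = {1, 5, 6, 7}  B9 = {5, 6, 7, 9}  B10 = {5, 6, 8, 9}  B11 = {4, 5, 8, 9}  B12 = {4, 8, 9, 14}
Tree: B1–B2, B2–B3, B3–B4, B4–B5, B5–B6, B6–B7, B7–B8, B8–B9, B9–B10, B10–B11, B11–B12

Each bag holds 4 vertices, so the decomposition has width 3, which upper-bounds the treewidth. For the lower bound: the 4 vertex sets {2,3,12}, {11}, {13}, {0,1,7,10} are disjoint, each induces a connected subgraph, and every pair is joined by at least one edge of G. Contracting each set to a single vertex therefore yields K_{4} as a minor, and since treewidth is minor-monotone, tw(G) ≥ tw(K_{4}) = 3. Hence tw(G) = 3 exactly.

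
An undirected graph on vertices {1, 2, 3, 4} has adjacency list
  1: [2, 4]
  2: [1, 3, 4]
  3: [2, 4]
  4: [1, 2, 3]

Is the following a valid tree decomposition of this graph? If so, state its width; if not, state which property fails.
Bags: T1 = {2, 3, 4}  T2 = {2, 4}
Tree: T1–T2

A tree decomposition must satisfy three properties: every vertex lies in some bag; for every edge, both endpoints lie together in some bag; and for every vertex, the bags containing it form a connected subtree. Here vertex 1 appears in no bag, so the decomposition is invalid.

No — vertex 1 appears in no bag.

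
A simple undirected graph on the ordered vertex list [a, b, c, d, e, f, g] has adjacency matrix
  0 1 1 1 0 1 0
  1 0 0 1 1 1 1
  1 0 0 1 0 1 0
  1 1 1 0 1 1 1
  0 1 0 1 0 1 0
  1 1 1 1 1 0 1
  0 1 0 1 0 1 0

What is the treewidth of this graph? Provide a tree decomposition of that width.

The largest bag has 4 vertices, giving width 3; this decomposition certifies tw(G) ≤ 3. On the other hand G contains the 4-clique {a, c, d, f}. A clique must lie in a single bag of any decomposition, so no decomposition can have width below 3. The upper and lower bounds meet at 3, so that is the treewidth.

Treewidth 3.
Bags: B1 = {b, d, e, f}  B2 = {a, b, d, f}  B3 = {a, c, d, f}  B4 = {b, d, f, g}
Tree: B1–B2, B2–B3, B2–B4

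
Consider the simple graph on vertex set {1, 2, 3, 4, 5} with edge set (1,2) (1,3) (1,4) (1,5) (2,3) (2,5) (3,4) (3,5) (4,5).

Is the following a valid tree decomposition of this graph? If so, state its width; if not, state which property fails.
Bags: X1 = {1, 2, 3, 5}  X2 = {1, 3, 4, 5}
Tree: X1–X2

Yes; width 3.

Checking the three conditions: (i) the bags cover all of {1, 2, 3, 4, 5}; (ii) for each edge, some bag contains both endpoints; (iii) the bags containing any fixed vertex form a subtree. All hold, so the decomposition is valid with width 4 − 1 = 3.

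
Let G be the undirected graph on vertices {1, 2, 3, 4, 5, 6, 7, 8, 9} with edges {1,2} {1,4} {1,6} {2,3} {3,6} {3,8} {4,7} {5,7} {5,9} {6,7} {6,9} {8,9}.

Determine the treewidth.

3

A width-3 tree decomposition is:
Bags: B1 = {1, 2, 4, 7}  B2 = {1, 2, 6, 7}  B3 = {2, 3, 6, 7}  B4 = {3, 5, 6, 7}  B5 = {3, 5, 6, 9}  B6 = {3, 5, 8, 9}
Tree: B1–B2, B2–B3, B3–B4, B4–B5, B5–B6
Each bag holds 4 vertices, so the decomposition has width 3, which upper-bounds the treewidth. For the lower bound: the 4 vertex sets {1,2,4}, {7}, {6}, {3,5,8,9} are disjoint, each induces a connected subgraph, and every pair is joined by at least one edge of G. Contracting each set to a single vertex therefore yields K_{4} as a minor, and since treewidth is minor-monotone, tw(G) ≥ tw(K_{4}) = 3. Combining the bounds, tw(G) = 3.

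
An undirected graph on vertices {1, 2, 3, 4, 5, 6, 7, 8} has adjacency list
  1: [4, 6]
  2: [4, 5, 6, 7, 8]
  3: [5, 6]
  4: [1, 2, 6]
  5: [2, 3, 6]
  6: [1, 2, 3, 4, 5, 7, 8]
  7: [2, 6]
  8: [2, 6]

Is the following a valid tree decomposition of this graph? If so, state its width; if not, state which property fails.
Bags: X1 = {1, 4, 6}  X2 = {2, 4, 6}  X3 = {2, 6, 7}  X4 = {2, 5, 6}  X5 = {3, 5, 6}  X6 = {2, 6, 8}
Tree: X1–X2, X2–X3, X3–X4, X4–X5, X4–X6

Checking the three conditions: (i) the bags cover all of {1, 2, 3, 4, 5, 6, 7, 8}; (ii) for each edge, some bag contains both endpoints; (iii) the bags containing any fixed vertex form a subtree. All hold, so the decomposition is valid with width 3 − 1 = 2.

Yes; width 2.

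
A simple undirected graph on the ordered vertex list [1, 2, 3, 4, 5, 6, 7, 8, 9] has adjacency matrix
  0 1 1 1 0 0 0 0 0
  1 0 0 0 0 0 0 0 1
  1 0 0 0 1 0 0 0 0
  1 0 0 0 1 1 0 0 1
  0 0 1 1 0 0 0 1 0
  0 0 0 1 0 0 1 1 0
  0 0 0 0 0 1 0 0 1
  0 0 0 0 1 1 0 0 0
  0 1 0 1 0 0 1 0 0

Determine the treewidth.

3

A width-3 tree decomposition is:
Bags: B1 = {1, 2, 3, 5}  B2 = {1, 2, 4, 5}  B3 = {2, 4, 5, 9}  B4 = {4, 5, 8, 9}  B5 = {4, 6, 8, 9}  B6 = {6, 7, 8, 9}
Tree: B1–B2, B2–B3, B3–B4, B4–B5, B5–B6
The largest bag has 4 vertices, giving width 3; this decomposition certifies tw(G) ≤ 3. For the lower bound: the 4 vertex sets {1,2,3}, {5}, {4}, {6,7,8,9} are disjoint, each induces a connected subgraph, and every pair is joined by at least one edge of G. Contracting each set to a single vertex therefore yields K_{4} as a minor, and since treewidth is minor-monotone, tw(G) ≥ tw(K_{4}) = 3. Therefore the treewidth is 3.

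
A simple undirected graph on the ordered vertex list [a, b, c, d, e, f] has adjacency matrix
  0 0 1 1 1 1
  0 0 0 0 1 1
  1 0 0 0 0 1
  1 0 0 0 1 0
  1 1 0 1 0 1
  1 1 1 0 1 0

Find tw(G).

2

A width-2 tree decomposition is:
Bags: B1 = {a, d, e}  B2 = {a, e, f}  B3 = {b, e, f}  B4 = {a, c, f}
Tree: B1–B2, B2–B3, B2–B4
The largest bag has 3 vertices, giving width 2; this decomposition certifies tw(G) ≤ 2. For the lower bound, the 3 vertices {a, d, e} are pairwise adjacent, and any tree decomposition puts a clique entirely inside one bag — forcing width ≥ 2. The upper and lower bounds meet at 2, so that is the treewidth.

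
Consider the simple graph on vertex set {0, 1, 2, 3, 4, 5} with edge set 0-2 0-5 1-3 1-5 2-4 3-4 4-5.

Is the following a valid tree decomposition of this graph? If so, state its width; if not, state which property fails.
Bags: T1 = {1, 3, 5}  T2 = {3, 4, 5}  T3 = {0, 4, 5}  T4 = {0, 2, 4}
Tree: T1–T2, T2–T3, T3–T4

Yes; width 2.

Vertex coverage: the bags together contain {0, 1, 2, 3, 4, 5}, the full vertex set. Edge coverage: each edge of G has both endpoints in at least one bag. Running intersection: for every vertex, the bags containing it form a connected subtree. All three properties hold, so this is a valid tree decomposition of width max|bag| − 1 = 2, and hence tw(G) ≤ 2.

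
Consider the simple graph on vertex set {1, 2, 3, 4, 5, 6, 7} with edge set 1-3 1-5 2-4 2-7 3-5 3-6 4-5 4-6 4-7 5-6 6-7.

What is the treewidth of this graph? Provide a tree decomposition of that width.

The largest bag has 3 vertices, giving width 2; this decomposition certifies tw(G) ≤ 2. Conversely, {1, 3, 5} is a clique of size 3, and the vertices of any clique must share a bag in every tree decomposition; so some bag has ≥ 3 vertices and tw(G) ≥ 2. Therefore the treewidth is 2.

Treewidth 2.
One such decomposition:
Bags: B1 = {2, 4, 7}  B2 = {4, 6, 7}  B3 = {4, 5, 6}  B4 = {3, 5, 6}  B5 = {1, 3, 5}
Tree: B1–B2, B2–B3, B3–B4, B4–B5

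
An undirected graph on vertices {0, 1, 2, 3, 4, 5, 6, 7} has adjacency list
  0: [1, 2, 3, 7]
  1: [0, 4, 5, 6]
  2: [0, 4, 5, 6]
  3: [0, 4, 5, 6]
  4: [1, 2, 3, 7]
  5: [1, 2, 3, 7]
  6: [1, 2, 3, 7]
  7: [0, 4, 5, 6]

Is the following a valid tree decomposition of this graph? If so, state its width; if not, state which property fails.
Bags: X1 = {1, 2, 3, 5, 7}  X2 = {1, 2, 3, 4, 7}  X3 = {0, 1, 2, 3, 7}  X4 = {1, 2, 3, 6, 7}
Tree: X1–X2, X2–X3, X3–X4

Checking the three conditions: (i) the bags cover all of {0, 1, 2, 3, 4, 5, 6, 7}; (ii) for each edge, some bag contains both endpoints; (iii) the bags containing any fixed vertex form a subtree. All hold, so the decomposition is valid with width 5 − 1 = 4.

Yes; width 4.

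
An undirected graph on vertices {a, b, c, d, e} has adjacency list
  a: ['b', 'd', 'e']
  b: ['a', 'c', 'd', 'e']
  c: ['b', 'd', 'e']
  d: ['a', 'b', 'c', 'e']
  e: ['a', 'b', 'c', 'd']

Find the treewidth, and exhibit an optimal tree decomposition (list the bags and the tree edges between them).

Each bag holds 4 vertices, so the decomposition has width 3, which upper-bounds the treewidth. For the lower bound, the 4 vertices {b, c, d, e} are pairwise adjacent, and any tree decomposition puts a clique entirely inside one bag — forcing width ≥ 3. Therefore the treewidth is 3.

Treewidth 3.
One such decomposition:
Bags: B1 = {a, b, d, e}  B2 = {b, c, d, e}
Tree: B1–B2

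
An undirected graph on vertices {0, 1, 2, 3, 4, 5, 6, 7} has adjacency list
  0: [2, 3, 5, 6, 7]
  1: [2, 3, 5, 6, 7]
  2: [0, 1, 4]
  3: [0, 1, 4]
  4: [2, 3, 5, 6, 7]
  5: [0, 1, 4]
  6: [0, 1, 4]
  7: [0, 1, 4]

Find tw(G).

A width-3 tree decomposition is:
Bags: B1 = {0, 1, 4, 6}  B2 = {0, 1, 3, 4}  B3 = {0, 1, 4, 7}  B4 = {0, 1, 4, 5}  B5 = {0, 1, 2, 4}
Tree: B1–B2, B2–B3, B3–B4, B4–B5
Every bag has size at most 4, so the width is 4 − 1 = 3 and tw(G) ≤ 3. For the lower bound: the 4 vertex sets {4,6}, {0,3}, {1}, {7} are disjoint, each induces a connected subgraph, and every pair is joined by at least one edge of G. Contracting each set to a single vertex therefore yields K_{4} as a minor, and since treewidth is minor-monotone, tw(G) ≥ tw(K_{4}) = 3. Combining the bounds, tw(G) = 3.

3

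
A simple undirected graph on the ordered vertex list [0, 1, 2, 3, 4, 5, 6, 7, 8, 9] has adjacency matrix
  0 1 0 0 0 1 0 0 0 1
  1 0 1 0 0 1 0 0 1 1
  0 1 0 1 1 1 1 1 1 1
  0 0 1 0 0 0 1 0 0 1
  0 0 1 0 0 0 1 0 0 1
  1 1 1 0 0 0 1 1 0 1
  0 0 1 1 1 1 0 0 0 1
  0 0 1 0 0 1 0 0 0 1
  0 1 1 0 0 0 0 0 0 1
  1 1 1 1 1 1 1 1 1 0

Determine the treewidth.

3

A width-3 tree decomposition is:
Bags: B1 = {2, 5, 6, 9}  B2 = {2, 5, 7, 9}  B3 = {2, 3, 6, 9}  B4 = {1, 2, 5, 9}  B5 = {2, 4, 6, 9}  B6 = {1, 2, 8, 9}  B7 = {0, 1, 5, 9}
Tree: B1–B2, B1–B3, B1–B4, B1–B5, B4–B6, B4–B7
Each bag holds 4 vertices, so the decomposition has width 3, which upper-bounds the treewidth. On the other hand G contains the 4-clique {0, 1, 5, 9}. A clique must lie in a single bag of any decomposition, so no decomposition can have width below 3. Hence tw(G) = 3 exactly.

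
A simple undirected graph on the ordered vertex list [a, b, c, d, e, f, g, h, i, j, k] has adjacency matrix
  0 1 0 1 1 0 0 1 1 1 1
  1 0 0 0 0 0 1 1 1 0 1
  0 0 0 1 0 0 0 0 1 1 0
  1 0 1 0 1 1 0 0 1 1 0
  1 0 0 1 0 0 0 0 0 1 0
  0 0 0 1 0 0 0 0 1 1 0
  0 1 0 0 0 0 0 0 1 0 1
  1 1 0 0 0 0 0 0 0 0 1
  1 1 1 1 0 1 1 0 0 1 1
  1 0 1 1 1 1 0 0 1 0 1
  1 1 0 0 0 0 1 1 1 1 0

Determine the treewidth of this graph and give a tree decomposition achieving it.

Treewidth 3.
Bags: B1 = {a, d, e, j}  B2 = {a, d, i, j}  B3 = {a, i, j, k}  B4 = {a, b, i, k}  B5 = {b, g, i, k}  B6 = {a, b, h, k}  B7 = {d, f, i, j}  B8 = {c, d, i, j}
Tree: B1–B2, B2–B3, B3–B4, B4–B5, B4–B6, B2–B7, B7–B8

The largest bag has 4 vertices, giving width 3; this decomposition certifies tw(G) ≤ 3. Conversely, {a, d, e, j} is a clique of size 4, and the vertices of any clique must share a bag in every tree decomposition; so some bag has ≥ 4 vertices and tw(G) ≥ 3. Therefore the treewidth is 3.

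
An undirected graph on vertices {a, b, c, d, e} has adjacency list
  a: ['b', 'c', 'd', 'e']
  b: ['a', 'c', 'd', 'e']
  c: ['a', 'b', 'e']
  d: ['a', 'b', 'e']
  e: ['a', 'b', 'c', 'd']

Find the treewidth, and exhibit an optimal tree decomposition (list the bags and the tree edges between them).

Every bag has size at most 4, so the width is 4 − 1 = 3 and tw(G) ≤ 3. Conversely, {a, b, d, e} is a clique of size 4, and the vertices of any clique must share a bag in every tree decomposition; so some bag has ≥ 4 vertices and tw(G) ≥ 3. Hence tw(G) = 3 exactly.

Treewidth 3.
Bags: B1 = {a, b, c, e}  B2 = {a, b, d, e}
Tree: B1–B2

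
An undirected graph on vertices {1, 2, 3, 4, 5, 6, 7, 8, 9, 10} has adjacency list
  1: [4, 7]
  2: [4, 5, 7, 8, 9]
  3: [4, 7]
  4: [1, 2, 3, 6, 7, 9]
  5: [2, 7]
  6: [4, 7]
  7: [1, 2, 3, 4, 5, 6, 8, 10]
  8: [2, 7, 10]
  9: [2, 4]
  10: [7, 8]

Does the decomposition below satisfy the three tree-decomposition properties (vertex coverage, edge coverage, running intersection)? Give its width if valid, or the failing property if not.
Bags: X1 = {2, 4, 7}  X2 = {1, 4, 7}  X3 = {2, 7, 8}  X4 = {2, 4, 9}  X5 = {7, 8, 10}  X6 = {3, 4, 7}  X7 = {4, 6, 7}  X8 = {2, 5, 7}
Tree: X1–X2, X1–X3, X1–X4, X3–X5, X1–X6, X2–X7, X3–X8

Checking the three conditions: (i) the bags cover all of {1, 2, 3, 4, 5, 6, 7, 8, 9, 10}; (ii) for each edge, some bag contains both endpoints; (iii) the bags containing any fixed vertex form a subtree. All hold, so the decomposition is valid with width 3 − 1 = 2.

Yes; width 2.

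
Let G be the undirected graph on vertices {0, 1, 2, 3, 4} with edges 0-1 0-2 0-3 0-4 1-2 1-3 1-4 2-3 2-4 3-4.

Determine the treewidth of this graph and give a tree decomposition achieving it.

A single bag containing all 5 vertices is trivially a valid decomposition of width 4. For the lower bound, the 5 vertices {0, 1, 2, 3, 4} are pairwise adjacent, and any tree decomposition puts a clique entirely inside one bag — forcing width ≥ 4. The upper and lower bounds meet at 4, so that is the treewidth.

Treewidth 4.
One such decomposition:
Bags: B1 = {0, 1, 2, 3, 4}
Tree: (single bag)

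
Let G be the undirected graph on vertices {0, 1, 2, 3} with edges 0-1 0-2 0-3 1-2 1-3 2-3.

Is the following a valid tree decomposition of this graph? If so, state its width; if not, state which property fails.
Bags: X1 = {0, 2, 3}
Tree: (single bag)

No — vertex 1 appears in no bag.

A tree decomposition must satisfy three properties: every vertex lies in some bag; for every edge, both endpoints lie together in some bag; and for every vertex, the bags containing it form a connected subtree. Here vertex 1 appears in no bag, so the decomposition is invalid.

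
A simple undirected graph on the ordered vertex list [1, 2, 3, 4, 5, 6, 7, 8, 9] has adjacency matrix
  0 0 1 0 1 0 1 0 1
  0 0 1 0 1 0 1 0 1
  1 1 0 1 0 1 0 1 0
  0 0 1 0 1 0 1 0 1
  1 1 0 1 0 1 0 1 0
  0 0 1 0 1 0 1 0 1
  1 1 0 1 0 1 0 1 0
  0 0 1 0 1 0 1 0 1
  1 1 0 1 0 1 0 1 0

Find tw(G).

4

A width-4 tree decomposition is:
Bags: B1 = {3, 5, 7, 8, 9}  B2 = {3, 5, 6, 7, 9}  B3 = {1, 3, 5, 7, 9}  B4 = {3, 4, 5, 7, 9}  B5 = {2, 3, 5, 7, 9}
Tree: B1–B2, B2–B3, B3–B4, B4–B5
Every bag has size at most 5, so the width is 5 − 1 = 4 and tw(G) ≤ 4. For the lower bound: the 5 vertex sets {8,9}, {6,7}, {1,3}, {5}, {4} are disjoint, each induces a connected subgraph, and every pair is joined by at least one edge of G. Contracting each set to a single vertex therefore yields K_{5} as a minor, and since treewidth is minor-monotone, tw(G) ≥ tw(K_{5}) = 4. Hence tw(G) = 4 exactly.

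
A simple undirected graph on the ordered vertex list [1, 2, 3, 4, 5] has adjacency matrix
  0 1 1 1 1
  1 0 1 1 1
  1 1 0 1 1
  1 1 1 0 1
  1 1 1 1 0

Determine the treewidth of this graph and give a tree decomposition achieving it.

Treewidth 4.
Bags: B1 = {1, 2, 3, 4, 5}
Tree: (single bag)

With just one bag of size 5, the width is 5 − 1 = 4, so tw(G) ≤ 4. For the lower bound, the 5 vertices {1, 2, 3, 4, 5} are pairwise adjacent, and any tree decomposition puts a clique entirely inside one bag — forcing width ≥ 4. Combining the bounds, tw(G) = 4.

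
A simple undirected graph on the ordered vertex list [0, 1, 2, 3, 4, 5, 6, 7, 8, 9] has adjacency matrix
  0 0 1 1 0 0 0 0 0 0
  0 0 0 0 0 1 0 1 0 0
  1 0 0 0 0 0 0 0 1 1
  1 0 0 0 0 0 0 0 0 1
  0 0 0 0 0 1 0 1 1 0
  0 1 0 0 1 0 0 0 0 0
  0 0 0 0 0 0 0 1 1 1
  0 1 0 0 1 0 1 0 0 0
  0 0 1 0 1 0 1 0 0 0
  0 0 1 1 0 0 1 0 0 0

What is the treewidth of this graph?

2

A width-2 tree decomposition is:
Bags: B1 = {1, 4, 5}  B2 = {1, 4, 7}  B3 = {4, 7, 8}  B4 = {6, 7, 8}  B5 = {2, 6, 8}  B6 = {2, 6, 9}  B7 = {0, 2, 9}  B8 = {0, 3, 9}
Tree: B1–B2, B2–B3, B3–B4, B4–B5, B5–B6, B6–B7, B7–B8
Each bag holds 3 vertices, so the decomposition has width 2, which upper-bounds the treewidth. For the lower bound, G contains the cycle 5–1–7–4–5, so G is not a forest; only forests have treewidth ≤ 1, hence tw(G) ≥ 2. Combining the bounds, tw(G) = 2.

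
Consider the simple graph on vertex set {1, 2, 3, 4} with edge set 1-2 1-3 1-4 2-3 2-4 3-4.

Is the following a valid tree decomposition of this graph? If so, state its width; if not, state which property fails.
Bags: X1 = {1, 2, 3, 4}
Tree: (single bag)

Checking the three conditions: (i) the bags cover all of {1, 2, 3, 4}; (ii) for each edge, some bag contains both endpoints; (iii) the bags containing any fixed vertex form a subtree. All hold, so the decomposition is valid with width 4 − 1 = 3.

Yes; width 3.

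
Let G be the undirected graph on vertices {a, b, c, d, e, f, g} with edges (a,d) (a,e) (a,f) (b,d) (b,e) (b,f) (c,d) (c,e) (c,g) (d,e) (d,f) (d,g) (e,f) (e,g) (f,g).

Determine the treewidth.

3

A width-3 tree decomposition is:
Bags: B1 = {d, e, f, g}  B2 = {c, d, e, g}  B3 = {a, d, e, f}  B4 = {b, d, e, f}
Tree: B1–B2, B1–B3, B1–B4
Every bag has size at most 4, so the width is 4 − 1 = 3 and tw(G) ≤ 3. For the lower bound, the 4 vertices {c, d, e, g} are pairwise adjacent, and any tree decomposition puts a clique entirely inside one bag — forcing width ≥ 3. Hence tw(G) = 3 exactly.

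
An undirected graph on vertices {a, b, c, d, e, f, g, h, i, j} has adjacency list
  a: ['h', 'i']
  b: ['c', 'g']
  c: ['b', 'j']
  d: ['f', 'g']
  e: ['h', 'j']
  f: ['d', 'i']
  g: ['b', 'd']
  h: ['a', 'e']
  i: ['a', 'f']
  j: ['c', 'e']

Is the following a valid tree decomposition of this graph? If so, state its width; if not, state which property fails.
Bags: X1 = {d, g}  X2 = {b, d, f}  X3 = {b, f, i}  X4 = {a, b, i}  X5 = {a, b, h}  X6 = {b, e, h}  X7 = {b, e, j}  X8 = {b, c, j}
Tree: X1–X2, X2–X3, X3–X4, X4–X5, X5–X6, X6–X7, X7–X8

No — edge (b,g) lies in no bag.

A tree decomposition must satisfy three properties: every vertex lies in some bag; for every edge, both endpoints lie together in some bag; and for every vertex, the bags containing it form a connected subtree. Here edge (b,g) lies in no bag, so the decomposition is invalid.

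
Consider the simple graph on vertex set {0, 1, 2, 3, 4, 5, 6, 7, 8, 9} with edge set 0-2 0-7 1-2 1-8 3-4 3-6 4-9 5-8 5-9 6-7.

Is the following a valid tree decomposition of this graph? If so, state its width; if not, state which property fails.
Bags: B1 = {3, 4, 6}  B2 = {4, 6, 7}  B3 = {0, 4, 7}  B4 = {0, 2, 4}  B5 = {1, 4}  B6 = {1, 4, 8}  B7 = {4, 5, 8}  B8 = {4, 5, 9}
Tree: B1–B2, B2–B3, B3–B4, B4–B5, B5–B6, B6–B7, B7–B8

No — edge (2,1) lies in no bag.

A tree decomposition must satisfy three properties: every vertex lies in some bag; for every edge, both endpoints lie together in some bag; and for every vertex, the bags containing it form a connected subtree. Here edge (2,1) lies in no bag, so the decomposition is invalid.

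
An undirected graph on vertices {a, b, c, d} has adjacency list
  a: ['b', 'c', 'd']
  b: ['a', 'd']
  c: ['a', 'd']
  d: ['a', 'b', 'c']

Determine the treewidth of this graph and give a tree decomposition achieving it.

Treewidth 2.
Bags: B1 = {a, c, d}  B2 = {a, b, d}
Tree: B1–B2

Each bag holds 3 vertices, so the decomposition has width 2, which upper-bounds the treewidth. On the other hand G contains the 3-clique {a, c, d}. A clique must lie in a single bag of any decomposition, so no decomposition can have width below 2. Hence tw(G) = 2 exactly.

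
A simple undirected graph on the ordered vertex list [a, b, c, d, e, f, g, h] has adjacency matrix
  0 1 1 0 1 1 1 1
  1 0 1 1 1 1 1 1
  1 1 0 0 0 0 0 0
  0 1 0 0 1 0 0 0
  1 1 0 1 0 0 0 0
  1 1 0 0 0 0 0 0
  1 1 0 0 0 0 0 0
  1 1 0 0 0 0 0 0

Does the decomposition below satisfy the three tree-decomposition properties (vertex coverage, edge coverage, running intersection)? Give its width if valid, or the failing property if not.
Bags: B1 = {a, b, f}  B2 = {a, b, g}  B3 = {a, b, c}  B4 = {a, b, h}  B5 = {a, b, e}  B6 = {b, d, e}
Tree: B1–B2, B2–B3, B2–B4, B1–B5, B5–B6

Yes; width 2.

Every vertex of G appears in some bag (union = {a, b, c, d, e, f, g, h}); every edge is covered by a bag; and for each vertex v the set of bags containing v is connected in the bag tree. The decomposition is therefore valid. The largest bag has 3 vertices, so the width is 2.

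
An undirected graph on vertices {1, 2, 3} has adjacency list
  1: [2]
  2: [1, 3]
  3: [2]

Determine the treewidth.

1

A width-1 tree decomposition is:
Bags: B1 = {2, 3}  B2 = {1, 2}
Tree: B1–B2
Every bag has size at most 2, so the width is 2 − 1 = 1 and tw(G) ≤ 1. Since G has at least one edge (e.g. 2–3), it is not an edgeless graph, so tw(G) ≥ 1. Combining the bounds, tw(G) = 1.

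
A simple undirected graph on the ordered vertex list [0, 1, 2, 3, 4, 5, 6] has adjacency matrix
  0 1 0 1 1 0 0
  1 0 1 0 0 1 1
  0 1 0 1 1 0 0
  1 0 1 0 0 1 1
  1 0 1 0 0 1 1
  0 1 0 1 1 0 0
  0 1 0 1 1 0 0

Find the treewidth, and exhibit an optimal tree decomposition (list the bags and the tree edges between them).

Treewidth 3.
Bags: B1 = {1, 2, 3, 4}  B2 = {1, 3, 4, 5}  B3 = {0, 1, 3, 4}  B4 = {1, 3, 4, 6}
Tree: B1–B2, B2–B3, B3–B4

Every bag has size at most 4, so the width is 4 − 1 = 3 and tw(G) ≤ 3. For the lower bound: the 4 vertex sets {1,2}, {3,5}, {4}, {0} are disjoint, each induces a connected subgraph, and every pair is joined by at least one edge of G. Contracting each set to a single vertex therefore yields K_{4} as a minor, and since treewidth is minor-monotone, tw(G) ≥ tw(K_{4}) = 3. Therefore the treewidth is 3.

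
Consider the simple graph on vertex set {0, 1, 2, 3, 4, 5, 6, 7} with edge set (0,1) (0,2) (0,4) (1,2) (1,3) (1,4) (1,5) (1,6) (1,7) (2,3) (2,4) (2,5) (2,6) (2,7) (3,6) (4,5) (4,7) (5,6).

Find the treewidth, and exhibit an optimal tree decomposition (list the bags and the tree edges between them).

Treewidth 3.
Bags: B1 = {1, 2, 4, 5}  B2 = {1, 2, 5, 6}  B3 = {1, 2, 4, 7}  B4 = {0, 1, 2, 4}  B5 = {1, 2, 3, 6}
Tree: B1–B2, B1–B3, B3–B4, B2–B5

The largest bag has 4 vertices, giving width 3; this decomposition certifies tw(G) ≤ 3. Conversely, {1, 2, 3, 6} is a clique of size 4, and the vertices of any clique must share a bag in every tree decomposition; so some bag has ≥ 4 vertices and tw(G) ≥ 3. Combining the bounds, tw(G) = 3.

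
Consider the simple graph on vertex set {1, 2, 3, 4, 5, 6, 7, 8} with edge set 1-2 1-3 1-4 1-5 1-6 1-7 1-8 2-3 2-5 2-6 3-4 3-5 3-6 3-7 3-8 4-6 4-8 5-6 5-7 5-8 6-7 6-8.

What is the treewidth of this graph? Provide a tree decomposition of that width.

The largest bag has 5 vertices, giving width 4; this decomposition certifies tw(G) ≤ 4. On the other hand G contains the 5-clique {1, 3, 4, 6, 8}. A clique must lie in a single bag of any decomposition, so no decomposition can have width below 4. Combining the bounds, tw(G) = 4.

Treewidth 4.
One such decomposition:
Bags: B1 = {1, 2, 3, 5, 6}  B2 = {1, 3, 5, 6, 7}  B3 = {1, 3, 5, 6, 8}  B4 = {1, 3, 4, 6, 8}
Tree: B1–B2, B1–B3, B3–B4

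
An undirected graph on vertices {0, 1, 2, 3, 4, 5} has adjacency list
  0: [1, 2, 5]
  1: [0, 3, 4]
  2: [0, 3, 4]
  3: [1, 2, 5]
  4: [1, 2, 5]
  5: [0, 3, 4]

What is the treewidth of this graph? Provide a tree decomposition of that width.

The largest bag has 4 vertices, giving width 3; this decomposition certifies tw(G) ≤ 3. For the lower bound: the 4 vertex sets {0,2}, {3,5}, {4}, {1} are disjoint, each induces a connected subgraph, and every pair is joined by at least one edge of G. Contracting each set to a single vertex therefore yields K_{4} as a minor, and since treewidth is minor-monotone, tw(G) ≥ tw(K_{4}) = 3. Therefore the treewidth is 3.

Treewidth 3.
One optimal decomposition is:
Bags: B1 = {0, 2, 3, 4}  B2 = {0, 3, 4, 5}  B3 = {0, 1, 3, 4}
Tree: B1–B2, B2–B3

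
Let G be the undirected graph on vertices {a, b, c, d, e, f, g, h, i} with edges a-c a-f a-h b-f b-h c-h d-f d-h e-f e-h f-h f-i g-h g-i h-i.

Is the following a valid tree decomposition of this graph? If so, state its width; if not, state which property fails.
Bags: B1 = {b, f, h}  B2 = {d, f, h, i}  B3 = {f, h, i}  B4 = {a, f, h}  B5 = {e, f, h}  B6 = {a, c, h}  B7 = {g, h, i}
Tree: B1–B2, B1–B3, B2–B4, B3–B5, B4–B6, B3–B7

A tree decomposition must satisfy three properties: every vertex lies in some bag; for every edge, both endpoints lie together in some bag; and for every vertex, the bags containing it form a connected subtree. Here bags containing vertex i are not connected in the tree, so the decomposition is invalid.

No — bags containing vertex i are not connected in the tree.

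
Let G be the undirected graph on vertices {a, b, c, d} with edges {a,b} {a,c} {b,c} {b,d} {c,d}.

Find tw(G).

A width-2 tree decomposition is:
Bags: B1 = {b, c, d}  B2 = {a, b, c}
Tree: B1–B2
Each bag holds 3 vertices, so the decomposition has width 2, which upper-bounds the treewidth. For the lower bound, the 3 vertices {b, c, d} are pairwise adjacent, and any tree decomposition puts a clique entirely inside one bag — forcing width ≥ 2. Hence tw(G) = 2 exactly.

2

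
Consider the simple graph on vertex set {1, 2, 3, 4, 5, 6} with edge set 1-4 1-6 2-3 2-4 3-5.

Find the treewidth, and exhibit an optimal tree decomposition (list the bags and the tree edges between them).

Each bag holds 2 vertices, so the decomposition has width 1, which upper-bounds the treewidth. Since G has at least one edge (e.g. 5–3), it is not an edgeless graph, so tw(G) ≥ 1. Therefore the treewidth is 1.

Treewidth 1.
Bags: B1 = {3, 5}  B2 = {2, 3}  B3 = {2, 4}  B4 = {1, 4}  B5 = {1, 6}
Tree: B1–B2, B2–B3, B3–B4, B4–B5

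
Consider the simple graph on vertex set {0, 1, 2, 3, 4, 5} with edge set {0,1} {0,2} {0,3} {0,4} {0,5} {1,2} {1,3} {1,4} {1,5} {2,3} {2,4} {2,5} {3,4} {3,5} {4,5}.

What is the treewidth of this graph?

5

A width-5 tree decomposition is:
Bags: B1 = {0, 1, 2, 3, 4, 5}
Tree: (single bag)
A single bag containing all 6 vertices is trivially a valid decomposition of width 5. Conversely, {0, 1, 2, 3, 4, 5} is a clique of size 6, and the vertices of any clique must share a bag in every tree decomposition; so some bag has ≥ 6 vertices and tw(G) ≥ 5. Hence tw(G) = 5 exactly.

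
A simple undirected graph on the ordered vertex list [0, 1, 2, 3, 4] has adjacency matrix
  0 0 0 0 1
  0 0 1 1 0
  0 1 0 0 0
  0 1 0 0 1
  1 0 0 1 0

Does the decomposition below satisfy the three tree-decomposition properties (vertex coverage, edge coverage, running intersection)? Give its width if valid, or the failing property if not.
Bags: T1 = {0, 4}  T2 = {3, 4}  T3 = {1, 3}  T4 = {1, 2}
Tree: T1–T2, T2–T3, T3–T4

Yes; width 1.

Vertex coverage: the bags together contain {0, 1, 2, 3, 4}, the full vertex set. Edge coverage: each edge of G has both endpoints in at least one bag. Running intersection: for every vertex, the bags containing it form a connected subtree. All three properties hold, so this is a valid tree decomposition of width max|bag| − 1 = 1, and hence tw(G) ≤ 1.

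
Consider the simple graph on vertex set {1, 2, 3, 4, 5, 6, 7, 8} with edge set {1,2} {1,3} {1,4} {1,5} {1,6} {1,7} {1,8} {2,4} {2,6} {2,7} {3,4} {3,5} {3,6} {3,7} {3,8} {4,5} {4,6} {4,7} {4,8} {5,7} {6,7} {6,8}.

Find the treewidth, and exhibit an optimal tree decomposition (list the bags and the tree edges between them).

Every bag has size at most 5, so the width is 5 − 1 = 4 and tw(G) ≤ 4. Conversely, {1, 2, 4, 6, 7} is a clique of size 5, and the vertices of any clique must share a bag in every tree decomposition; so some bag has ≥ 5 vertices and tw(G) ≥ 4. The upper and lower bounds meet at 4, so that is the treewidth.

Treewidth 4.
One optimal decomposition is:
Bags: B1 = {1, 3, 4, 6, 7}  B2 = {1, 2, 4, 6, 7}  B3 = {1, 3, 4, 5, 7}  B4 = {1, 3, 4, 6, 8}
Tree: B1–B2, B1–B3, B1–B4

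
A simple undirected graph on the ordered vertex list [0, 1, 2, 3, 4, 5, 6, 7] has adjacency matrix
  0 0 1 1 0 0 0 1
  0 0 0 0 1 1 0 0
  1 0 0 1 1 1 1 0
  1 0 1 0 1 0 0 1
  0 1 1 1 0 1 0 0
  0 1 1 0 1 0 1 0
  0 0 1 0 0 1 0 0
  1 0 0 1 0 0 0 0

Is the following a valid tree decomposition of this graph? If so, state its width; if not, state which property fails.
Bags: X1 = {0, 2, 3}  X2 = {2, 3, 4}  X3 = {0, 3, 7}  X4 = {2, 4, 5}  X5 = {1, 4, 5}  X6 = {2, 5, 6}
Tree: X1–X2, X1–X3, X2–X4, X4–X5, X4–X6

Yes; width 2.

Every vertex of G appears in some bag (union = {0, 1, 2, 3, 4, 5, 6, 7}); every edge is covered by a bag; and for each vertex v the set of bags containing v is connected in the bag tree. The decomposition is therefore valid. The largest bag has 3 vertices, so the width is 2.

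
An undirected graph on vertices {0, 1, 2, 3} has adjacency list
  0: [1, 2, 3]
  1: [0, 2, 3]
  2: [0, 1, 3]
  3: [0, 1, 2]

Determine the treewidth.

A width-3 tree decomposition is:
Bags: B1 = {0, 1, 2, 3}
Tree: (single bag)
With just one bag of size 4, the width is 4 − 1 = 3, so tw(G) ≤ 3. For the lower bound, the 4 vertices {0, 1, 2, 3} are pairwise adjacent, and any tree decomposition puts a clique entirely inside one bag — forcing width ≥ 3. The upper and lower bounds meet at 3, so that is the treewidth.

3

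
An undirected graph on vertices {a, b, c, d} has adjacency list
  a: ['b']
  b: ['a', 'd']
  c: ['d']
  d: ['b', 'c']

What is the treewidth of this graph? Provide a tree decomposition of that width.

The largest bag has 2 vertices, giving width 1; this decomposition certifies tw(G) ≤ 1. Any graph with an edge has treewidth ≥ 1, and G has the edge b–d. The upper and lower bounds meet at 1, so that is the treewidth.

Treewidth 1.
One such decomposition:
Bags: B1 = {b, d}  B2 = {a, b}  B3 = {c, d}
Tree: B1–B2, B1–B3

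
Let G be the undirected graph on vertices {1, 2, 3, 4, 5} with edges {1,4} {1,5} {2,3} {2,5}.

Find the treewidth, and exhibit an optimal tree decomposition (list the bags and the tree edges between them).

Each bag holds 2 vertices, so the decomposition has width 1, which upper-bounds the treewidth. Any graph with an edge has treewidth ≥ 1, and G has the edge 1–5. The upper and lower bounds meet at 1, so that is the treewidth.

Treewidth 1.
Bags: B1 = {1, 5}  B2 = {2, 5}  B3 = {1, 4}  B4 = {2, 3}
Tree: B1–B2, B1–B3, B2–B4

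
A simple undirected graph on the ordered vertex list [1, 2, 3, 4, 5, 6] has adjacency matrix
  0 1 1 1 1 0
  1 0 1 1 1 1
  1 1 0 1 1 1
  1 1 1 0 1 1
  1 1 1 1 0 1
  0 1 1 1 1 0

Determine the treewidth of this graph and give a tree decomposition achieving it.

The largest bag has 5 vertices, giving width 4; this decomposition certifies tw(G) ≤ 4. Conversely, {1, 2, 3, 4, 5} is a clique of size 5, and the vertices of any clique must share a bag in every tree decomposition; so some bag has ≥ 5 vertices and tw(G) ≥ 4. Therefore the treewidth is 4.

Treewidth 4.
One such decomposition:
Bags: B1 = {2, 3, 4, 5, 6}  B2 = {1, 2, 3, 4, 5}
Tree: B1–B2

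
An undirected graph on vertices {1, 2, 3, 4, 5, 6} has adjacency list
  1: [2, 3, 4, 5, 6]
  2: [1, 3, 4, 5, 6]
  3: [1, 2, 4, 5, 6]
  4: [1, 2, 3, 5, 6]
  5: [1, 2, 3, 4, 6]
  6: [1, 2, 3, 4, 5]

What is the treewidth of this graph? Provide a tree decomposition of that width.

With just one bag of size 6, the width is 6 − 1 = 5, so tw(G) ≤ 5. On the other hand G contains the 6-clique {1, 2, 3, 4, 5, 6}. A clique must lie in a single bag of any decomposition, so no decomposition can have width below 5. The upper and lower bounds meet at 5, so that is the treewidth.

Treewidth 5.
One optimal decomposition is:
Bags: B1 = {1, 2, 3, 4, 5, 6}
Tree: (single bag)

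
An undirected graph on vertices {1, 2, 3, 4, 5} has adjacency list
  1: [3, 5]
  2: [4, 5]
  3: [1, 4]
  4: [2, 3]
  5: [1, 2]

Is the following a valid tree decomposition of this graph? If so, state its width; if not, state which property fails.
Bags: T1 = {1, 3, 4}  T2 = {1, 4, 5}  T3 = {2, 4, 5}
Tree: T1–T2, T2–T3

Checking the three conditions: (i) the bags cover all of {1, 2, 3, 4, 5}; (ii) for each edge, some bag contains both endpoints; (iii) the bags containing any fixed vertex form a subtree. All hold, so the decomposition is valid with width 3 − 1 = 2.

Yes; width 2.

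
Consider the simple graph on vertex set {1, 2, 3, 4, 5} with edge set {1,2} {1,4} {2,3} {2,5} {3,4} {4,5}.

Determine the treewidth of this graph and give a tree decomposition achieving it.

The largest bag has 3 vertices, giving width 2; this decomposition certifies tw(G) ≤ 2. Since 2–3–4–5–2 is a cycle in G, G is not acyclic. Forests are exactly the graphs of treewidth ≤ 1, so tw(G) ≥ 2. Hence tw(G) = 2 exactly.

Treewidth 2.
One such decomposition:
Bags: B1 = {2, 3, 4}  B2 = {2, 4, 5}  B3 = {1, 2, 4}
Tree: B1–B2, B2–B3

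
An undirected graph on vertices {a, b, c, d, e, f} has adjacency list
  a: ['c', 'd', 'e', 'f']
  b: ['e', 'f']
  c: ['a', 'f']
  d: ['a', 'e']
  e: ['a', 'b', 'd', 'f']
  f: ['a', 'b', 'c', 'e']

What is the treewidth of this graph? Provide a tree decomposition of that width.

Every bag has size at most 3, so the width is 3 − 1 = 2 and tw(G) ≤ 2. On the other hand G contains the 3-clique {a, d, e}. A clique must lie in a single bag of any decomposition, so no decomposition can have width below 2. Hence tw(G) = 2 exactly.

Treewidth 2.
One optimal decomposition is:
Bags: B1 = {a, c, f}  B2 = {a, e, f}  B3 = {a, d, e}  B4 = {b, e, f}
Tree: B1–B2, B2–B3, B2–B4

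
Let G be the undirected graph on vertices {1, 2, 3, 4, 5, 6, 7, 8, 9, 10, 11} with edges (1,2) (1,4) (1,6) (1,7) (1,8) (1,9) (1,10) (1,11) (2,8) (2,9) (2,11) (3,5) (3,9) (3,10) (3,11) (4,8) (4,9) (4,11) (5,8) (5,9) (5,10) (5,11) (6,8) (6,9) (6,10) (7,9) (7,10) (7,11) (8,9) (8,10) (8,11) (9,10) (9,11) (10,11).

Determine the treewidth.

4

A width-4 tree decomposition is:
Bags: B1 = {1, 8, 9, 10, 11}  B2 = {1, 7, 9, 10, 11}  B3 = {1, 6, 8, 9, 10}  B4 = {5, 8, 9, 10, 11}  B5 = {1, 2, 8, 9, 11}  B6 = {3, 5, 9, 10, 11}  B7 = {1, 4, 8, 9, 11}
Tree: B1–B2, B1–B3, B1–B4, B1–B5, B4–B6, B1–B7
The largest bag has 5 vertices, giving width 4; this decomposition certifies tw(G) ≤ 4. For the lower bound, the 5 vertices {1, 2, 8, 9, 11} are pairwise adjacent, and any tree decomposition puts a clique entirely inside one bag — forcing width ≥ 4. Combining the bounds, tw(G) = 4.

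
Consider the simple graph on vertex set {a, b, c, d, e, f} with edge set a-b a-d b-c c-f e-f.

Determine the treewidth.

1

A width-1 tree decomposition is:
Bags: B1 = {a, d}  B2 = {a, b}  B3 = {b, c}  B4 = {c, f}  B5 = {e, f}
Tree: B1–B2, B2–B3, B3–B4, B4–B5
The largest bag has 2 vertices, giving width 1; this decomposition certifies tw(G) ≤ 1. G has an edge, so its treewidth is at least 1. The upper and lower bounds meet at 1, so that is the treewidth.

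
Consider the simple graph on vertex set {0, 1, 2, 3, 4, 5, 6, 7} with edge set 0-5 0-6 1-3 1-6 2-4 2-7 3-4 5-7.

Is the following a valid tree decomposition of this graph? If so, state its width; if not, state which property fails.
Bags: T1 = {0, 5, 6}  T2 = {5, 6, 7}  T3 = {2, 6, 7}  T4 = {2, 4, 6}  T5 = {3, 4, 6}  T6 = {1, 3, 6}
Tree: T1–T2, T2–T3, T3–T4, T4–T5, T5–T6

Yes; width 2.

Checking the three conditions: (i) the bags cover all of {0, 1, 2, 3, 4, 5, 6, 7}; (ii) for each edge, some bag contains both endpoints; (iii) the bags containing any fixed vertex form a subtree. All hold, so the decomposition is valid with width 3 − 1 = 2.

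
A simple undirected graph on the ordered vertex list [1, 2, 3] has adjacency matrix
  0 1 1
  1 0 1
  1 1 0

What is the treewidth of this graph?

A width-2 tree decomposition is:
Bags: B1 = {1, 2, 3}
Tree: (single bag)
A single bag containing all 3 vertices is trivially a valid decomposition of width 2. For the lower bound, the 3 vertices {1, 2, 3} are pairwise adjacent, and any tree decomposition puts a clique entirely inside one bag — forcing width ≥ 2. Therefore the treewidth is 2.

2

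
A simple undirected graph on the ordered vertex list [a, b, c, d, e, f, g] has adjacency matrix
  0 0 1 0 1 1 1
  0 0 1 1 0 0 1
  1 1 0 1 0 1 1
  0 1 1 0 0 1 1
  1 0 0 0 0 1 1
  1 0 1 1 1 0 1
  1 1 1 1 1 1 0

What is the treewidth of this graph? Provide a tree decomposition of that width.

Treewidth 3.
One optimal decomposition is:
Bags: B1 = {c, d, f, g}  B2 = {a, c, f, g}  B3 = {a, e, f, g}  B4 = {b, c, d, g}
Tree: B1–B2, B2–B3, B1–B4

Each bag holds 4 vertices, so the decomposition has width 3, which upper-bounds the treewidth. For the lower bound, the 4 vertices {a, e, f, g} are pairwise adjacent, and any tree decomposition puts a clique entirely inside one bag — forcing width ≥ 3. The upper and lower bounds meet at 3, so that is the treewidth.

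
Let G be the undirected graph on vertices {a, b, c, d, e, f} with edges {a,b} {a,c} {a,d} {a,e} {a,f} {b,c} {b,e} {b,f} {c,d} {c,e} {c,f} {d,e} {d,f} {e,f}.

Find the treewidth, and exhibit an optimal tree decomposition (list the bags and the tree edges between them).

Treewidth 4.
One optimal decomposition is:
Bags: B1 = {a, b, c, e, f}  B2 = {a, c, d, e, f}
Tree: B1–B2

The largest bag has 5 vertices, giving width 4; this decomposition certifies tw(G) ≤ 4. For the lower bound, the 5 vertices {a, c, d, e, f} are pairwise adjacent, and any tree decomposition puts a clique entirely inside one bag — forcing width ≥ 4. Combining the bounds, tw(G) = 4.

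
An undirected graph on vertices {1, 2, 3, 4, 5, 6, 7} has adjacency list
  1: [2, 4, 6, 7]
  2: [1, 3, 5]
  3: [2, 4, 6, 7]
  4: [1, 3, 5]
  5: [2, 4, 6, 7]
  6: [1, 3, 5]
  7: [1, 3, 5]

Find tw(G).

A width-3 tree decomposition is:
Bags: B1 = {1, 3, 5, 7}  B2 = {1, 2, 3, 5}  B3 = {1, 3, 5, 6}  B4 = {1, 3, 4, 5}
Tree: B1–B2, B2–B3, B3–B4
Every bag has size at most 4, so the width is 4 − 1 = 3 and tw(G) ≤ 3. For the lower bound: the 4 vertex sets {1,7}, {2,3}, {5}, {6} are disjoint, each induces a connected subgraph, and every pair is joined by at least one edge of G. Contracting each set to a single vertex therefore yields K_{4} as a minor, and since treewidth is minor-monotone, tw(G) ≥ tw(K_{4}) = 3. Therefore the treewidth is 3.

3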